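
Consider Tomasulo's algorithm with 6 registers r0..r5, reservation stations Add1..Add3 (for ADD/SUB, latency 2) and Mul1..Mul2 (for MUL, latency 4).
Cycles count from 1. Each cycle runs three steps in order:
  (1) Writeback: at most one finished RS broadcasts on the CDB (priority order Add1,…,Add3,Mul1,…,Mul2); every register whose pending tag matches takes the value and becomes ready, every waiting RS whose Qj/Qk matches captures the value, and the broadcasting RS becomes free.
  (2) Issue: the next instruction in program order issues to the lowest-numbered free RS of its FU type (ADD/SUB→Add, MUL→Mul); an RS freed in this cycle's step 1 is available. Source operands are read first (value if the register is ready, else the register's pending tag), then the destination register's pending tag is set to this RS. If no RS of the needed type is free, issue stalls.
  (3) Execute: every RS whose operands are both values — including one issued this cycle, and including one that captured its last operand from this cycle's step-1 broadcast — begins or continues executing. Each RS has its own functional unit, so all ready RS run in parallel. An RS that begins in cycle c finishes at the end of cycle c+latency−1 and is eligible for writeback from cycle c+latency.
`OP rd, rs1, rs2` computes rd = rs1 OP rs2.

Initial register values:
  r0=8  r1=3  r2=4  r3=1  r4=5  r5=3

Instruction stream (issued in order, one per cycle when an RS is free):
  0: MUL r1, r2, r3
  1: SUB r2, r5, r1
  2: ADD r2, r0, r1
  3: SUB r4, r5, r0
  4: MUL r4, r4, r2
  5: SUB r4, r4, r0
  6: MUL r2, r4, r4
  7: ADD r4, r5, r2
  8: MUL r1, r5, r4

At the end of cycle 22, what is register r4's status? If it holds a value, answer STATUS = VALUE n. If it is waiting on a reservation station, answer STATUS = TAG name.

c1: issue MUL r1<-Mul1 | r0:8,r1:Mul1,r2:4,r3:1,r4:5,r5:3
c2: issue SUB r2<-Add1 | r0:8,r1:Mul1,r2:Add1,r3:1,r4:5,r5:3
c3: issue ADD r2<-Add2 | r0:8,r1:Mul1,r2:Add2,r3:1,r4:5,r5:3
c4: issue SUB r4<-Add3 | r0:8,r1:Mul1,r2:Add2,r3:1,r4:Add3,r5:3
c5: CDB Mul1=4; issue MUL r4<-Mul1 | r0:8,r1:4,r2:Add2,r3:1,r4:Mul1,r5:3
c6: CDB Add3=-5; issue SUB r4<-Add3 | r0:8,r1:4,r2:Add2,r3:1,r4:Add3,r5:3
c7: CDB Add1=-1; issue MUL r2<-Mul2 | r0:8,r1:4,r2:Mul2,r3:1,r4:Add3,r5:3
c8: CDB Add2=12; issue ADD r4<-Add1 | r0:8,r1:4,r2:Mul2,r3:1,r4:Add1,r5:3
c9: stall | r0:8,r1:4,r2:Mul2,r3:1,r4:Add1,r5:3
c10: stall | r0:8,r1:4,r2:Mul2,r3:1,r4:Add1,r5:3
c11: stall | r0:8,r1:4,r2:Mul2,r3:1,r4:Add1,r5:3
c12: CDB Mul1=-60; issue MUL r1<-Mul1 | r0:8,r1:Mul1,r2:Mul2,r3:1,r4:Add1,r5:3
c13: - | r0:8,r1:Mul1,r2:Mul2,r3:1,r4:Add1,r5:3
c14: CDB Add3=-68 | r0:8,r1:Mul1,r2:Mul2,r3:1,r4:Add1,r5:3
c15: - | r0:8,r1:Mul1,r2:Mul2,r3:1,r4:Add1,r5:3
c16: - | r0:8,r1:Mul1,r2:Mul2,r3:1,r4:Add1,r5:3
c17: - | r0:8,r1:Mul1,r2:Mul2,r3:1,r4:Add1,r5:3
c18: CDB Mul2=4624 | r0:8,r1:Mul1,r2:4624,r3:1,r4:Add1,r5:3
c19: - | r0:8,r1:Mul1,r2:4624,r3:1,r4:Add1,r5:3
c20: CDB Add1=4627 | r0:8,r1:Mul1,r2:4624,r3:1,r4:4627,r5:3
c21: - | r0:8,r1:Mul1,r2:4624,r3:1,r4:4627,r5:3
c22: - | r0:8,r1:Mul1,r2:4624,r3:1,r4:4627,r5:3

STATUS = VALUE 4627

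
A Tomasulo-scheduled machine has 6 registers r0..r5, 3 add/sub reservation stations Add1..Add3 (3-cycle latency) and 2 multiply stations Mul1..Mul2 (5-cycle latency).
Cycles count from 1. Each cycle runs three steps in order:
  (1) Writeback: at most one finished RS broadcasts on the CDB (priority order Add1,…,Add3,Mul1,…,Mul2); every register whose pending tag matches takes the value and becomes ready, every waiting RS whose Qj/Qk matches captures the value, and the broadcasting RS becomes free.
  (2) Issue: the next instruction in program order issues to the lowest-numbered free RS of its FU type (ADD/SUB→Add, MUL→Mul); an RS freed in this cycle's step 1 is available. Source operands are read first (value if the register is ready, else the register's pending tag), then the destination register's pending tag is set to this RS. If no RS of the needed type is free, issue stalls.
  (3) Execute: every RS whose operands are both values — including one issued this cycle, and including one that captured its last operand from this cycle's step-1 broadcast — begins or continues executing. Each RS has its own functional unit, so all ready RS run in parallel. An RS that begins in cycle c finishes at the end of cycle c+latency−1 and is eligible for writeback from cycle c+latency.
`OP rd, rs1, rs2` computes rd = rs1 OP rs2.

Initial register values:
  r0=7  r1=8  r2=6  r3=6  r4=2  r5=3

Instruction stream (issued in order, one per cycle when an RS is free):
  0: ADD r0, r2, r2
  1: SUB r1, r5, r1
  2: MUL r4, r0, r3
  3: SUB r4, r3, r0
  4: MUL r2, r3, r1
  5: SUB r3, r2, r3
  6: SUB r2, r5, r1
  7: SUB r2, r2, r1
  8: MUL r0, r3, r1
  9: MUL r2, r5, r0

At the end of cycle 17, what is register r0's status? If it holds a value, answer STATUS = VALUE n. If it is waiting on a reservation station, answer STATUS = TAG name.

STATUS = TAG Mul1

c1: issue ADD r0<-Add1 | r0:Add1,r1:8,r2:6,r3:6,r4:2,r5:3
c2: issue SUB r1<-Add2 | r0:Add1,r1:Add2,r2:6,r3:6,r4:2,r5:3
c3: issue MUL r4<-Mul1 | r0:Add1,r1:Add2,r2:6,r3:6,r4:Mul1,r5:3
c4: CDB Add1=12; issue SUB r4<-Add1 | r0:12,r1:Add2,r2:6,r3:6,r4:Add1,r5:3
c5: CDB Add2=-5; issue MUL r2<-Mul2 | r0:12,r1:-5,r2:Mul2,r3:6,r4:Add1,r5:3
c6: issue SUB r3<-Add2 | r0:12,r1:-5,r2:Mul2,r3:Add2,r4:Add1,r5:3
c7: CDB Add1=-6; issue SUB r2<-Add1 | r0:12,r1:-5,r2:Add1,r3:Add2,r4:-6,r5:3
c8: issue SUB r2<-Add3 | r0:12,r1:-5,r2:Add3,r3:Add2,r4:-6,r5:3
c9: CDB Mul1=72; issue MUL r0<-Mul1 | r0:Mul1,r1:-5,r2:Add3,r3:Add2,r4:-6,r5:3
c10: CDB Add1=8; stall | r0:Mul1,r1:-5,r2:Add3,r3:Add2,r4:-6,r5:3
c11: CDB Mul2=-30; issue MUL r2<-Mul2 | r0:Mul1,r1:-5,r2:Mul2,r3:Add2,r4:-6,r5:3
c12: - | r0:Mul1,r1:-5,r2:Mul2,r3:Add2,r4:-6,r5:3
c13: CDB Add3=13 | r0:Mul1,r1:-5,r2:Mul2,r3:Add2,r4:-6,r5:3
c14: CDB Add2=-36 | r0:Mul1,r1:-5,r2:Mul2,r3:-36,r4:-6,r5:3
c15: - | r0:Mul1,r1:-5,r2:Mul2,r3:-36,r4:-6,r5:3
c16: - | r0:Mul1,r1:-5,r2:Mul2,r3:-36,r4:-6,r5:3
c17: - | r0:Mul1,r1:-5,r2:Mul2,r3:-36,r4:-6,r5:3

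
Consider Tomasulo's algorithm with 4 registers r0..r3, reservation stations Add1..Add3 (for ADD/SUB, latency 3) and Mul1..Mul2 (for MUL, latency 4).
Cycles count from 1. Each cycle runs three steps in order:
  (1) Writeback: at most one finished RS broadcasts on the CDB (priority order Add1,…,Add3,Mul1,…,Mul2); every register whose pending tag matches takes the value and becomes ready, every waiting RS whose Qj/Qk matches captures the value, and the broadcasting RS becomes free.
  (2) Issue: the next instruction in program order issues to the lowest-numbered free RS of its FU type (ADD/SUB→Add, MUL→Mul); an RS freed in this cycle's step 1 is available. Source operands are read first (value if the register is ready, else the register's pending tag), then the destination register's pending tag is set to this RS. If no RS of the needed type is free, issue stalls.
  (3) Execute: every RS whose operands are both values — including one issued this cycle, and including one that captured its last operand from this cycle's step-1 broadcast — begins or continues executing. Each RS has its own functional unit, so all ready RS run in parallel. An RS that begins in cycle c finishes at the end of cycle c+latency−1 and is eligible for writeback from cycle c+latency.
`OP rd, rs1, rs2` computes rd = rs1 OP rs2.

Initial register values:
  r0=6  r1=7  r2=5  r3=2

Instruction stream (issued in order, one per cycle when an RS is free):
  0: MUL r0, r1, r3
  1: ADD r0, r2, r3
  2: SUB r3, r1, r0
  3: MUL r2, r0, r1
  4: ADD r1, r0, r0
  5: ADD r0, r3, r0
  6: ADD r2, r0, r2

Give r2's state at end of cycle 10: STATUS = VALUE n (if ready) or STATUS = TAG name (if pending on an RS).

c1: issue MUL r0<-Mul1 | r0:Mul1,r1:7,r2:5,r3:2
c2: issue ADD r0<-Add1 | r0:Add1,r1:7,r2:5,r3:2
c3: issue SUB r3<-Add2 | r0:Add1,r1:7,r2:5,r3:Add2
c4: issue MUL r2<-Mul2 | r0:Add1,r1:7,r2:Mul2,r3:Add2
c5: CDB Add1=7; issue ADD r1<-Add1 | r0:7,r1:Add1,r2:Mul2,r3:Add2
c6: CDB Mul1=14; issue ADD r0<-Add3 | r0:Add3,r1:Add1,r2:Mul2,r3:Add2
c7: stall | r0:Add3,r1:Add1,r2:Mul2,r3:Add2
c8: CDB Add1=14; issue ADD r2<-Add1 | r0:Add3,r1:14,r2:Add1,r3:Add2
c9: CDB Add2=0 | r0:Add3,r1:14,r2:Add1,r3:0
c10: CDB Mul2=49 | r0:Add3,r1:14,r2:Add1,r3:0

STATUS = TAG Add1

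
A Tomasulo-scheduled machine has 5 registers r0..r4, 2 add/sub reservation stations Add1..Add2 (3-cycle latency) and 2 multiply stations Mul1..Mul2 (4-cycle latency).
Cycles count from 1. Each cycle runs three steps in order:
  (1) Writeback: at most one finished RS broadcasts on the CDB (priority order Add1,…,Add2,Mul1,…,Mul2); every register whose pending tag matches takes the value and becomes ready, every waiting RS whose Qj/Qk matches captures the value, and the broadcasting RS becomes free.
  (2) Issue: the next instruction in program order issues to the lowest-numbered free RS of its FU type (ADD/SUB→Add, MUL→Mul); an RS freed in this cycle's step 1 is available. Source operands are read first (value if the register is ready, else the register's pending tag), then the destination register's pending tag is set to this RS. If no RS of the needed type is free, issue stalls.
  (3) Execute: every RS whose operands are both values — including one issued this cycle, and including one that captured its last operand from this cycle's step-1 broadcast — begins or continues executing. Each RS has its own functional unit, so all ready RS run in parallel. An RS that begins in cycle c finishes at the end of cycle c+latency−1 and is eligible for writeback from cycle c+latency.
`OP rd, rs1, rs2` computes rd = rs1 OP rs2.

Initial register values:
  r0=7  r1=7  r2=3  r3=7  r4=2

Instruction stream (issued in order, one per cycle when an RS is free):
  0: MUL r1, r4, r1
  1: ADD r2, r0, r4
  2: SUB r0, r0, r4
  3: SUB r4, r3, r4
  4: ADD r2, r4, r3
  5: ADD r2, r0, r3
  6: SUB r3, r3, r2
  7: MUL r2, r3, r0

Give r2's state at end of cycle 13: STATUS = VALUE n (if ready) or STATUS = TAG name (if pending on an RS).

STATUS = TAG Mul1

  c1: issue MUL r1<-Mul1  regs: r0:7,r1:Mul1,r2:3,r3:7,r4:2
  c2: issue ADD r2<-Add1  regs: r0:7,r1:Mul1,r2:Add1,r3:7,r4:2
  c3: issue SUB r0<-Add2  regs: r0:Add2,r1:Mul1,r2:Add1,r3:7,r4:2
  c4: stall  regs: r0:Add2,r1:Mul1,r2:Add1,r3:7,r4:2
  c5: CDB Add1=9; issue SUB r4<-Add1  regs: r0:Add2,r1:Mul1,r2:9,r3:7,r4:Add1
  c6: CDB Add2=5; issue ADD r2<-Add2  regs: r0:5,r1:Mul1,r2:Add2,r3:7,r4:Add1
  c7: CDB Mul1=14; stall  regs: r0:5,r1:14,r2:Add2,r3:7,r4:Add1
  c8: CDB Add1=5; issue ADD r2<-Add1  regs: r0:5,r1:14,r2:Add1,r3:7,r4:5
  c9: stall  regs: r0:5,r1:14,r2:Add1,r3:7,r4:5
  c10: stall  regs: r0:5,r1:14,r2:Add1,r3:7,r4:5
  c11: CDB Add1=12; issue SUB r3<-Add1  regs: r0:5,r1:14,r2:12,r3:Add1,r4:5
  c12: CDB Add2=12; issue MUL r2<-Mul1  regs: r0:5,r1:14,r2:Mul1,r3:Add1,r4:5
  c13: -  regs: r0:5,r1:14,r2:Mul1,r3:Add1,r4:5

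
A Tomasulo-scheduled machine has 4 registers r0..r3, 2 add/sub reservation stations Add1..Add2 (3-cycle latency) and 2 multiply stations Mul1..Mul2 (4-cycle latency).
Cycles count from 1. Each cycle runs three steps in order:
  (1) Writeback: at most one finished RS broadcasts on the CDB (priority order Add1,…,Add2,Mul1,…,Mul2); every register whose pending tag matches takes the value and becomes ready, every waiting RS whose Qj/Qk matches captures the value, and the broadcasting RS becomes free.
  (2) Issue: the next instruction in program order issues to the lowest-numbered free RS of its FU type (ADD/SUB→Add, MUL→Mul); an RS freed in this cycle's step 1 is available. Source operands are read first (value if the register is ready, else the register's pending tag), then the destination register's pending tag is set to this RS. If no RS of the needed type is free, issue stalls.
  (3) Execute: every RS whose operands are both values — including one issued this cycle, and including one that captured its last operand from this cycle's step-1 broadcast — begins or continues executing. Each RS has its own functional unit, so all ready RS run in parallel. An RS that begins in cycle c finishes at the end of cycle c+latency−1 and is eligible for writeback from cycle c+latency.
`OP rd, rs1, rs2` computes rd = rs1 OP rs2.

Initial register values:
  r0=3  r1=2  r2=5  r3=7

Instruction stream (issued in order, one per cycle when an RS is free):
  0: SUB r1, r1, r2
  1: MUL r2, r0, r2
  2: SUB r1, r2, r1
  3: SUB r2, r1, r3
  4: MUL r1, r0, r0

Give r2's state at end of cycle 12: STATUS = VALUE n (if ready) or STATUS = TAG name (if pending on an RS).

STATUS = VALUE 11

c1: issue SUB r1<-Add1 | r0:3,r1:Add1,r2:5,r3:7
c2: issue MUL r2<-Mul1 | r0:3,r1:Add1,r2:Mul1,r3:7
c3: issue SUB r1<-Add2 | r0:3,r1:Add2,r2:Mul1,r3:7
c4: CDB Add1=-3; issue SUB r2<-Add1 | r0:3,r1:Add2,r2:Add1,r3:7
c5: issue MUL r1<-Mul2 | r0:3,r1:Mul2,r2:Add1,r3:7
c6: CDB Mul1=15 | r0:3,r1:Mul2,r2:Add1,r3:7
c7: - | r0:3,r1:Mul2,r2:Add1,r3:7
c8: - | r0:3,r1:Mul2,r2:Add1,r3:7
c9: CDB Add2=18 | r0:3,r1:Mul2,r2:Add1,r3:7
c10: CDB Mul2=9 | r0:3,r1:9,r2:Add1,r3:7
c11: - | r0:3,r1:9,r2:Add1,r3:7
c12: CDB Add1=11 | r0:3,r1:9,r2:11,r3:7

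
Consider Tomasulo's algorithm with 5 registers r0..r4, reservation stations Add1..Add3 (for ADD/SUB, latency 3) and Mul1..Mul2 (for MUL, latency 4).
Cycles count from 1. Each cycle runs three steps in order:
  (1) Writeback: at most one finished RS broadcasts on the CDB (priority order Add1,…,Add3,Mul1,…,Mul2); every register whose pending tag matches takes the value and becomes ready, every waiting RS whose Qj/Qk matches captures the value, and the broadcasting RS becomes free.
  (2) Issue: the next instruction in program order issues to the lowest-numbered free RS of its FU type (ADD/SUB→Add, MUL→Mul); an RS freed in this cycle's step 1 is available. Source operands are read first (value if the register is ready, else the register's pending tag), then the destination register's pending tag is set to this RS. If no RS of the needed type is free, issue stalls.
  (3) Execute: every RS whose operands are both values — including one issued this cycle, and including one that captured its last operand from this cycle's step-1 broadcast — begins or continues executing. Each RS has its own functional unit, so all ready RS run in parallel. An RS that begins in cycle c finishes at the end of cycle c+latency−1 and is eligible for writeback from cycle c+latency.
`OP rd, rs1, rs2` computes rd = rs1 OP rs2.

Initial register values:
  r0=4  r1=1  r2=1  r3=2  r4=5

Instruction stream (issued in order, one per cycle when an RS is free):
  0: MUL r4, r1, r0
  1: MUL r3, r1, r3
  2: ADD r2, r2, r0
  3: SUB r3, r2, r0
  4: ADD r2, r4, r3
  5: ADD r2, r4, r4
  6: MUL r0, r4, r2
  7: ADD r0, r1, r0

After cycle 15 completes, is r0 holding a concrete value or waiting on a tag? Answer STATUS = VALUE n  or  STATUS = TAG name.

STATUS = TAG Add1

c1: issue MUL r4<-Mul1 | r0:4,r1:1,r2:1,r3:2,r4:Mul1
c2: issue MUL r3<-Mul2 | r0:4,r1:1,r2:1,r3:Mul2,r4:Mul1
c3: issue ADD r2<-Add1 | r0:4,r1:1,r2:Add1,r3:Mul2,r4:Mul1
c4: issue SUB r3<-Add2 | r0:4,r1:1,r2:Add1,r3:Add2,r4:Mul1
c5: CDB Mul1=4; issue ADD r2<-Add3 | r0:4,r1:1,r2:Add3,r3:Add2,r4:4
c6: CDB Add1=5; issue ADD r2<-Add1 | r0:4,r1:1,r2:Add1,r3:Add2,r4:4
c7: CDB Mul2=2; issue MUL r0<-Mul1 | r0:Mul1,r1:1,r2:Add1,r3:Add2,r4:4
c8: stall | r0:Mul1,r1:1,r2:Add1,r3:Add2,r4:4
c9: CDB Add1=8; issue ADD r0<-Add1 | r0:Add1,r1:1,r2:8,r3:Add2,r4:4
c10: CDB Add2=1 | r0:Add1,r1:1,r2:8,r3:1,r4:4
c11: - | r0:Add1,r1:1,r2:8,r3:1,r4:4
c12: - | r0:Add1,r1:1,r2:8,r3:1,r4:4
c13: CDB Add3=5 | r0:Add1,r1:1,r2:8,r3:1,r4:4
c14: CDB Mul1=32 | r0:Add1,r1:1,r2:8,r3:1,r4:4
c15: - | r0:Add1,r1:1,r2:8,r3:1,r4:4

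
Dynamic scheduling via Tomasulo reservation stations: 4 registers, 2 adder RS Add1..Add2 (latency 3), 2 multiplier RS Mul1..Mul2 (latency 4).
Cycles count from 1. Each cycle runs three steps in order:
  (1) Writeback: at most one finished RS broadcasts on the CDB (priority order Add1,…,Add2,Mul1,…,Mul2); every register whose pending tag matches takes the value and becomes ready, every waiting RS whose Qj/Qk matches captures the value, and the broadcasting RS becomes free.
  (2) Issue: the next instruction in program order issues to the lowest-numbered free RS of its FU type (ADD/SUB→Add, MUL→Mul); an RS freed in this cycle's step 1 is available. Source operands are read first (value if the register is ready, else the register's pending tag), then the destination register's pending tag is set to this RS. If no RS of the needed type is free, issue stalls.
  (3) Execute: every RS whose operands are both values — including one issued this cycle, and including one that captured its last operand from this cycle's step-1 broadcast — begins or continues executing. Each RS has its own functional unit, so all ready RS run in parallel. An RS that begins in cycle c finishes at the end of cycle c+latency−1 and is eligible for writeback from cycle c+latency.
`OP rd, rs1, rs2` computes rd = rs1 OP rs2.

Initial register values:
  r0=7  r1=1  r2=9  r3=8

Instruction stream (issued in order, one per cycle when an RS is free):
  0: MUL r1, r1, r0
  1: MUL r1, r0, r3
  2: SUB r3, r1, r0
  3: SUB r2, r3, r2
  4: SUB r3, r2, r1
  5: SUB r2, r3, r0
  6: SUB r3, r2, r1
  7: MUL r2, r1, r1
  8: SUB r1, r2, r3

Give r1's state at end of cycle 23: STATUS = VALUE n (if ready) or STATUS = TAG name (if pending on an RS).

STATUS = TAG Add2

c1: issue MUL r1<-Mul1 | r0:7,r1:Mul1,r2:9,r3:8
c2: issue MUL r1<-Mul2 | r0:7,r1:Mul2,r2:9,r3:8
c3: issue SUB r3<-Add1 | r0:7,r1:Mul2,r2:9,r3:Add1
c4: issue SUB r2<-Add2 | r0:7,r1:Mul2,r2:Add2,r3:Add1
c5: CDB Mul1=7; stall | r0:7,r1:Mul2,r2:Add2,r3:Add1
c6: CDB Mul2=56; stall | r0:7,r1:56,r2:Add2,r3:Add1
c7: stall | r0:7,r1:56,r2:Add2,r3:Add1
c8: stall | r0:7,r1:56,r2:Add2,r3:Add1
c9: CDB Add1=49; issue SUB r3<-Add1 | r0:7,r1:56,r2:Add2,r3:Add1
c10: stall | r0:7,r1:56,r2:Add2,r3:Add1
c11: stall | r0:7,r1:56,r2:Add2,r3:Add1
c12: CDB Add2=40; issue SUB r2<-Add2 | r0:7,r1:56,r2:Add2,r3:Add1
c13: stall | r0:7,r1:56,r2:Add2,r3:Add1
c14: stall | r0:7,r1:56,r2:Add2,r3:Add1
c15: CDB Add1=-16; issue SUB r3<-Add1 | r0:7,r1:56,r2:Add2,r3:Add1
c16: issue MUL r2<-Mul1 | r0:7,r1:56,r2:Mul1,r3:Add1
c17: stall | r0:7,r1:56,r2:Mul1,r3:Add1
c18: CDB Add2=-23; issue SUB r1<-Add2 | r0:7,r1:Add2,r2:Mul1,r3:Add1
c19: - | r0:7,r1:Add2,r2:Mul1,r3:Add1
c20: CDB Mul1=3136 | r0:7,r1:Add2,r2:3136,r3:Add1
c21: CDB Add1=-79 | r0:7,r1:Add2,r2:3136,r3:-79
c22: - | r0:7,r1:Add2,r2:3136,r3:-79
c23: - | r0:7,r1:Add2,r2:3136,r3:-79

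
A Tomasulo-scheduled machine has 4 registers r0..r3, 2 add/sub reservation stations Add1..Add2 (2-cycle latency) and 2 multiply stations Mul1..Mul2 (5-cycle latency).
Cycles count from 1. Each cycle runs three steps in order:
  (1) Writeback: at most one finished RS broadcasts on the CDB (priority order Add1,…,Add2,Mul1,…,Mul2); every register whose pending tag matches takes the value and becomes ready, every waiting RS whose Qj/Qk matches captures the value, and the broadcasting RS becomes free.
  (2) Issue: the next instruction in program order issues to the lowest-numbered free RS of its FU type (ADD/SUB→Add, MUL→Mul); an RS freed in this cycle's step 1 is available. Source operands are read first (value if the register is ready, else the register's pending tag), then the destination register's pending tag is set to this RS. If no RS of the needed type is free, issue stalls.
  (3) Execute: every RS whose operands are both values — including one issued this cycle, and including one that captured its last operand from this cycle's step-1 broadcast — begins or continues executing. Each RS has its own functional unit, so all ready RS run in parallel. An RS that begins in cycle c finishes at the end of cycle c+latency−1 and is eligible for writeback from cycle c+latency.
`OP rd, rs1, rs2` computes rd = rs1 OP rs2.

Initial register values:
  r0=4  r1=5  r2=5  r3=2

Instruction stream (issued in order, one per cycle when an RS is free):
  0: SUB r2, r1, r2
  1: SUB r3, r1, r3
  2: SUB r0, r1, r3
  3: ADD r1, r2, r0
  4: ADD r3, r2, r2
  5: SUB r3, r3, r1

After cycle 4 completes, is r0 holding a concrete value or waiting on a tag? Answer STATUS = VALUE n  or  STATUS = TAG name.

  c1: issue SUB r2<-Add1  regs: r0:4,r1:5,r2:Add1,r3:2
  c2: issue SUB r3<-Add2  regs: r0:4,r1:5,r2:Add1,r3:Add2
  c3: CDB Add1=0; issue SUB r0<-Add1  regs: r0:Add1,r1:5,r2:0,r3:Add2
  c4: CDB Add2=3; issue ADD r1<-Add2  regs: r0:Add1,r1:Add2,r2:0,r3:3

STATUS = TAG Add1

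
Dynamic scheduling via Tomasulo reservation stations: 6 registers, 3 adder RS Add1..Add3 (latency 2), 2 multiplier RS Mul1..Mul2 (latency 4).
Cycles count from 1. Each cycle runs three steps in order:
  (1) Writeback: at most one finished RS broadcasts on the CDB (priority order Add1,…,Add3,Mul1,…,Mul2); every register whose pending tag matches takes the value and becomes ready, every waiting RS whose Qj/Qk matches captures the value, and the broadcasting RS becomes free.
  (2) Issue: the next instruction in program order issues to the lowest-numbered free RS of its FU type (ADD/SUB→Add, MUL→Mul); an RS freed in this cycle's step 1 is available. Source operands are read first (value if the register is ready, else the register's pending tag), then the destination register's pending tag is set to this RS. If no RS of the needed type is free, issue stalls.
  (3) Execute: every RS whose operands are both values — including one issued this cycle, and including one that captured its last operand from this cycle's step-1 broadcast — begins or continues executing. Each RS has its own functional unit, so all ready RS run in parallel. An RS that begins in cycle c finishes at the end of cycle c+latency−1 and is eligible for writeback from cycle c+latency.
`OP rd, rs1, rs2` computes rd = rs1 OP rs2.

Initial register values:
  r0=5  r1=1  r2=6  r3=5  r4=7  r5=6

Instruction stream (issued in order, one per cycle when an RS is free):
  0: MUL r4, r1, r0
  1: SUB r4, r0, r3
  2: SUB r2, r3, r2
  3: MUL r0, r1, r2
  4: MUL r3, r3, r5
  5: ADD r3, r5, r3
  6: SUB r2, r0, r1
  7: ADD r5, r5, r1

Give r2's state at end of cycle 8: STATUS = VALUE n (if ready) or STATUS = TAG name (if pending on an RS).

  c1: issue MUL r4<-Mul1  regs: r0:5,r1:1,r2:6,r3:5,r4:Mul1,r5:6
  c2: issue SUB r4<-Add1  regs: r0:5,r1:1,r2:6,r3:5,r4:Add1,r5:6
  c3: issue SUB r2<-Add2  regs: r0:5,r1:1,r2:Add2,r3:5,r4:Add1,r5:6
  c4: CDB Add1=0; issue MUL r0<-Mul2  regs: r0:Mul2,r1:1,r2:Add2,r3:5,r4:0,r5:6
  c5: CDB Add2=-1; stall  regs: r0:Mul2,r1:1,r2:-1,r3:5,r4:0,r5:6
  c6: CDB Mul1=5; issue MUL r3<-Mul1  regs: r0:Mul2,r1:1,r2:-1,r3:Mul1,r4:0,r5:6
  c7: issue ADD r3<-Add1  regs: r0:Mul2,r1:1,r2:-1,r3:Add1,r4:0,r5:6
  c8: issue SUB r2<-Add2  regs: r0:Mul2,r1:1,r2:Add2,r3:Add1,r4:0,r5:6

STATUS = TAG Add2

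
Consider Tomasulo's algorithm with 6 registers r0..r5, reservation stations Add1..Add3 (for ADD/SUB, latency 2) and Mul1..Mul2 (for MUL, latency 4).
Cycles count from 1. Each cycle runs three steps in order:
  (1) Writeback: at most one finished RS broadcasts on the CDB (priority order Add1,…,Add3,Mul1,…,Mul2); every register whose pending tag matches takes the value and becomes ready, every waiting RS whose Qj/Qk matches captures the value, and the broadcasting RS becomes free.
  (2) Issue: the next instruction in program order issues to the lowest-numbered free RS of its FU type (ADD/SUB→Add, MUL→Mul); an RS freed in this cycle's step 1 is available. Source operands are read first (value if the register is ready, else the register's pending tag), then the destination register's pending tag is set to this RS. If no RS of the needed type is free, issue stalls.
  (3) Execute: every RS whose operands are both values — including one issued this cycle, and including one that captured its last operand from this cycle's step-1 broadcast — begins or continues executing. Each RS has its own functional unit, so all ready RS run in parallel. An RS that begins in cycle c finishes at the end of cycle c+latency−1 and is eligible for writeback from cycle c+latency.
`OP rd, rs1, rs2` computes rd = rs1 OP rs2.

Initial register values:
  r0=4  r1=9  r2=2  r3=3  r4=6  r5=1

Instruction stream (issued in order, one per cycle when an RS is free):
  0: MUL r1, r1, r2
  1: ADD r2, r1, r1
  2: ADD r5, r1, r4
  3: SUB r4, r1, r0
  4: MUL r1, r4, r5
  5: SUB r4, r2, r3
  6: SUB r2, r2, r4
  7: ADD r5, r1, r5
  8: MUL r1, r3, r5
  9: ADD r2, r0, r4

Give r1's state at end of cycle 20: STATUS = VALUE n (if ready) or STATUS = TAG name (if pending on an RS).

c1: issue MUL r1<-Mul1 | r0:4,r1:Mul1,r2:2,r3:3,r4:6,r5:1
c2: issue ADD r2<-Add1 | r0:4,r1:Mul1,r2:Add1,r3:3,r4:6,r5:1
c3: issue ADD r5<-Add2 | r0:4,r1:Mul1,r2:Add1,r3:3,r4:6,r5:Add2
c4: issue SUB r4<-Add3 | r0:4,r1:Mul1,r2:Add1,r3:3,r4:Add3,r5:Add2
c5: CDB Mul1=18; issue MUL r1<-Mul1 | r0:4,r1:Mul1,r2:Add1,r3:3,r4:Add3,r5:Add2
c6: stall | r0:4,r1:Mul1,r2:Add1,r3:3,r4:Add3,r5:Add2
c7: CDB Add1=36; issue SUB r4<-Add1 | r0:4,r1:Mul1,r2:36,r3:3,r4:Add1,r5:Add2
c8: CDB Add2=24; issue SUB r2<-Add2 | r0:4,r1:Mul1,r2:Add2,r3:3,r4:Add1,r5:24
c9: CDB Add1=33; issue ADD r5<-Add1 | r0:4,r1:Mul1,r2:Add2,r3:3,r4:33,r5:Add1
c10: CDB Add3=14; issue MUL r1<-Mul2 | r0:4,r1:Mul2,r2:Add2,r3:3,r4:33,r5:Add1
c11: CDB Add2=3; issue ADD r2<-Add2 | r0:4,r1:Mul2,r2:Add2,r3:3,r4:33,r5:Add1
c12: - | r0:4,r1:Mul2,r2:Add2,r3:3,r4:33,r5:Add1
c13: CDB Add2=37 | r0:4,r1:Mul2,r2:37,r3:3,r4:33,r5:Add1
c14: CDB Mul1=336 | r0:4,r1:Mul2,r2:37,r3:3,r4:33,r5:Add1
c15: - | r0:4,r1:Mul2,r2:37,r3:3,r4:33,r5:Add1
c16: CDB Add1=360 | r0:4,r1:Mul2,r2:37,r3:3,r4:33,r5:360
c17: - | r0:4,r1:Mul2,r2:37,r3:3,r4:33,r5:360
c18: - | r0:4,r1:Mul2,r2:37,r3:3,r4:33,r5:360
c19: - | r0:4,r1:Mul2,r2:37,r3:3,r4:33,r5:360
c20: CDB Mul2=1080 | r0:4,r1:1080,r2:37,r3:3,r4:33,r5:360

STATUS = VALUE 1080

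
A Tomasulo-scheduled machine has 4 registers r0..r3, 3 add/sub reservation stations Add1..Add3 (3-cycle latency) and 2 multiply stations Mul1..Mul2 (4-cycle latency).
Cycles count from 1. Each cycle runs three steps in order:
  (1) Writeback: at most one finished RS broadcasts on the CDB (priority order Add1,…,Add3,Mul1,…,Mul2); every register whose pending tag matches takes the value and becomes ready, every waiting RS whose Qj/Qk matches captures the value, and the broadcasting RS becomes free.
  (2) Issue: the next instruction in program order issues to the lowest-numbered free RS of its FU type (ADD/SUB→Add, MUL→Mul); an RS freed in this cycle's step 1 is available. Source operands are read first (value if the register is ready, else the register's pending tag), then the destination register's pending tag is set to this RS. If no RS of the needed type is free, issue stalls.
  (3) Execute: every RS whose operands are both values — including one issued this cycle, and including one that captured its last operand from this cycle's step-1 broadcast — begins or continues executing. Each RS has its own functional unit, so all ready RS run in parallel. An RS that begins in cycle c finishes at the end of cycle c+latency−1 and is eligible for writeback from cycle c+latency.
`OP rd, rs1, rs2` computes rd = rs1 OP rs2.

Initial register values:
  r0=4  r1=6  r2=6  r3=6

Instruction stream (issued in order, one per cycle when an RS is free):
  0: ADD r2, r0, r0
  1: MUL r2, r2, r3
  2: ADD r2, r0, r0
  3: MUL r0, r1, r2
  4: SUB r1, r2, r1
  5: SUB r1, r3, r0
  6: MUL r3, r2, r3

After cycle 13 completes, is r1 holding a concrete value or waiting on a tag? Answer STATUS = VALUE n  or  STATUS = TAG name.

STATUS = VALUE -42

c1: issue ADD r2<-Add1 | r0:4,r1:6,r2:Add1,r3:6
c2: issue MUL r2<-Mul1 | r0:4,r1:6,r2:Mul1,r3:6
c3: issue ADD r2<-Add2 | r0:4,r1:6,r2:Add2,r3:6
c4: CDB Add1=8; issue MUL r0<-Mul2 | r0:Mul2,r1:6,r2:Add2,r3:6
c5: issue SUB r1<-Add1 | r0:Mul2,r1:Add1,r2:Add2,r3:6
c6: CDB Add2=8; issue SUB r1<-Add2 | r0:Mul2,r1:Add2,r2:8,r3:6
c7: stall | r0:Mul2,r1:Add2,r2:8,r3:6
c8: CDB Mul1=48; issue MUL r3<-Mul1 | r0:Mul2,r1:Add2,r2:8,r3:Mul1
c9: CDB Add1=2 | r0:Mul2,r1:Add2,r2:8,r3:Mul1
c10: CDB Mul2=48 | r0:48,r1:Add2,r2:8,r3:Mul1
c11: - | r0:48,r1:Add2,r2:8,r3:Mul1
c12: CDB Mul1=48 | r0:48,r1:Add2,r2:8,r3:48
c13: CDB Add2=-42 | r0:48,r1:-42,r2:8,r3:48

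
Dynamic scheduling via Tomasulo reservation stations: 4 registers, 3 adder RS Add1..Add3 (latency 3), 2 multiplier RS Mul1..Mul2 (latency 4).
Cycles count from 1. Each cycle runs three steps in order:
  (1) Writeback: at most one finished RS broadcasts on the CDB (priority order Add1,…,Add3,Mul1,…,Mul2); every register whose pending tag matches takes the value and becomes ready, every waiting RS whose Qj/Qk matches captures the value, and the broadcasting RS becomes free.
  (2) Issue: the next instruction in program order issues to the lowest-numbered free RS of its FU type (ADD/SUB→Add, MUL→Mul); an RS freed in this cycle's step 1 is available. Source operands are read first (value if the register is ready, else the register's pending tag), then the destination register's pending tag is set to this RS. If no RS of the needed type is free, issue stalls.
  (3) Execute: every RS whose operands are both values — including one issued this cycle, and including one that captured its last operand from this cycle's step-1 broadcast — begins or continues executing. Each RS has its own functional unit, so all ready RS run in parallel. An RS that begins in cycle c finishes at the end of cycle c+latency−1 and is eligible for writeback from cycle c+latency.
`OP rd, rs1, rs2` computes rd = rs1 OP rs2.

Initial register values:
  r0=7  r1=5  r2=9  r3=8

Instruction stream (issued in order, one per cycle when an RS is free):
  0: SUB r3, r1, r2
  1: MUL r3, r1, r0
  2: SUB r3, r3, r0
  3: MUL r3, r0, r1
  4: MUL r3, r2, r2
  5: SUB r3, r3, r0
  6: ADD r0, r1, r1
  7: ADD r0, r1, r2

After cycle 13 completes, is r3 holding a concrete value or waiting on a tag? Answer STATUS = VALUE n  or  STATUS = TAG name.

  c1: issue SUB r3<-Add1  regs: r0:7,r1:5,r2:9,r3:Add1
  c2: issue MUL r3<-Mul1  regs: r0:7,r1:5,r2:9,r3:Mul1
  c3: issue SUB r3<-Add2  regs: r0:7,r1:5,r2:9,r3:Add2
  c4: CDB Add1=-4; issue MUL r3<-Mul2  regs: r0:7,r1:5,r2:9,r3:Mul2
  c5: stall  regs: r0:7,r1:5,r2:9,r3:Mul2
  c6: CDB Mul1=35; issue MUL r3<-Mul1  regs: r0:7,r1:5,r2:9,r3:Mul1
  c7: issue SUB r3<-Add1  regs: r0:7,r1:5,r2:9,r3:Add1
  c8: CDB Mul2=35; issue ADD r0<-Add3  regs: r0:Add3,r1:5,r2:9,r3:Add1
  c9: CDB Add2=28; issue ADD r0<-Add2  regs: r0:Add2,r1:5,r2:9,r3:Add1
  c10: CDB Mul1=81  regs: r0:Add2,r1:5,r2:9,r3:Add1
  c11: CDB Add3=10  regs: r0:Add2,r1:5,r2:9,r3:Add1
  c12: CDB Add2=14  regs: r0:14,r1:5,r2:9,r3:Add1
  c13: CDB Add1=74  regs: r0:14,r1:5,r2:9,r3:74

STATUS = VALUE 74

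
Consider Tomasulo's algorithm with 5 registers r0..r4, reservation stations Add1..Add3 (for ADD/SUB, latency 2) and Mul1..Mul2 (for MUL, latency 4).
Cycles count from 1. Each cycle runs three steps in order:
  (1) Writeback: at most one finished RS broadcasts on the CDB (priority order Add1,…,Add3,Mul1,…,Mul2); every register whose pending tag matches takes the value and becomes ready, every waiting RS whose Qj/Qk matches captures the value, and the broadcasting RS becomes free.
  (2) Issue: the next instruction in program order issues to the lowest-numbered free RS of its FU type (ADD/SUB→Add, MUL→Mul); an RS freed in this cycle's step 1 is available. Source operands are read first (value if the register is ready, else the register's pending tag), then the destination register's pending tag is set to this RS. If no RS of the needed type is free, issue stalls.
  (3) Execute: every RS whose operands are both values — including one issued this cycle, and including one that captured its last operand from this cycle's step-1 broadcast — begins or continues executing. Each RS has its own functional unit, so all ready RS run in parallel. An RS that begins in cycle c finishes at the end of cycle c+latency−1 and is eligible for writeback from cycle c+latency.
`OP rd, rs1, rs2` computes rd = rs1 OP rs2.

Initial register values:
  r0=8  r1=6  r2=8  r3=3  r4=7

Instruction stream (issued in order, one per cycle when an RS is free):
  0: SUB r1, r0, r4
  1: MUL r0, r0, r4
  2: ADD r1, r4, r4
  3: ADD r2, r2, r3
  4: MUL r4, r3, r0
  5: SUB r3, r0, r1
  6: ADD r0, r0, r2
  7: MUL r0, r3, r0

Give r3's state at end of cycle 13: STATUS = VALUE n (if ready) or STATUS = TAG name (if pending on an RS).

STATUS = VALUE 42

c1: issue SUB r1<-Add1 | r0:8,r1:Add1,r2:8,r3:3,r4:7
c2: issue MUL r0<-Mul1 | r0:Mul1,r1:Add1,r2:8,r3:3,r4:7
c3: CDB Add1=1; issue ADD r1<-Add1 | r0:Mul1,r1:Add1,r2:8,r3:3,r4:7
c4: issue ADD r2<-Add2 | r0:Mul1,r1:Add1,r2:Add2,r3:3,r4:7
c5: CDB Add1=14; issue MUL r4<-Mul2 | r0:Mul1,r1:14,r2:Add2,r3:3,r4:Mul2
c6: CDB Add2=11; issue SUB r3<-Add1 | r0:Mul1,r1:14,r2:11,r3:Add1,r4:Mul2
c7: CDB Mul1=56; issue ADD r0<-Add2 | r0:Add2,r1:14,r2:11,r3:Add1,r4:Mul2
c8: issue MUL r0<-Mul1 | r0:Mul1,r1:14,r2:11,r3:Add1,r4:Mul2
c9: CDB Add1=42 | r0:Mul1,r1:14,r2:11,r3:42,r4:Mul2
c10: CDB Add2=67 | r0:Mul1,r1:14,r2:11,r3:42,r4:Mul2
c11: CDB Mul2=168 | r0:Mul1,r1:14,r2:11,r3:42,r4:168
c12: - | r0:Mul1,r1:14,r2:11,r3:42,r4:168
c13: - | r0:Mul1,r1:14,r2:11,r3:42,r4:168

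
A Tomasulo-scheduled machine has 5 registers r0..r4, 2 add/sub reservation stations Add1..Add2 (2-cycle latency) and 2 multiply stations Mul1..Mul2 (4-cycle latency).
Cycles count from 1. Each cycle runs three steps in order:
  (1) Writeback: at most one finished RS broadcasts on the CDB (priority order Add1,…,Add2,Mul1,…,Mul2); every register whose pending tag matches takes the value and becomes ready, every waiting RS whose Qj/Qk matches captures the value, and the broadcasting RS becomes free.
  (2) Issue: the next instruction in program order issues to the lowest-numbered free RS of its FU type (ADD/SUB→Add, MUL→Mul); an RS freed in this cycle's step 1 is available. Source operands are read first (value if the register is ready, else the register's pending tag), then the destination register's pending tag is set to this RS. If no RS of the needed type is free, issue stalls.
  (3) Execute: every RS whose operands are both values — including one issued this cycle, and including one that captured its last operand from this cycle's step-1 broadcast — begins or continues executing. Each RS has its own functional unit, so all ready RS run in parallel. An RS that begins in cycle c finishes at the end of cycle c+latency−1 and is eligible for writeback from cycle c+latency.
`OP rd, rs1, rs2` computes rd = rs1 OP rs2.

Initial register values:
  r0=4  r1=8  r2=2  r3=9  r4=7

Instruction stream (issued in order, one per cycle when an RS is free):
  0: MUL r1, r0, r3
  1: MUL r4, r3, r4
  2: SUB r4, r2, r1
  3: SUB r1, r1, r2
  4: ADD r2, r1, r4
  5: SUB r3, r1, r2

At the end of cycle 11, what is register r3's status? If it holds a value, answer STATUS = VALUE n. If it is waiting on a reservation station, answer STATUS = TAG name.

STATUS = TAG Add2

c1: issue MUL r1<-Mul1 | r0:4,r1:Mul1,r2:2,r3:9,r4:7
c2: issue MUL r4<-Mul2 | r0:4,r1:Mul1,r2:2,r3:9,r4:Mul2
c3: issue SUB r4<-Add1 | r0:4,r1:Mul1,r2:2,r3:9,r4:Add1
c4: issue SUB r1<-Add2 | r0:4,r1:Add2,r2:2,r3:9,r4:Add1
c5: CDB Mul1=36; stall | r0:4,r1:Add2,r2:2,r3:9,r4:Add1
c6: CDB Mul2=63; stall | r0:4,r1:Add2,r2:2,r3:9,r4:Add1
c7: CDB Add1=-34; issue ADD r2<-Add1 | r0:4,r1:Add2,r2:Add1,r3:9,r4:-34
c8: CDB Add2=34; issue SUB r3<-Add2 | r0:4,r1:34,r2:Add1,r3:Add2,r4:-34
c9: - | r0:4,r1:34,r2:Add1,r3:Add2,r4:-34
c10: CDB Add1=0 | r0:4,r1:34,r2:0,r3:Add2,r4:-34
c11: - | r0:4,r1:34,r2:0,r3:Add2,r4:-34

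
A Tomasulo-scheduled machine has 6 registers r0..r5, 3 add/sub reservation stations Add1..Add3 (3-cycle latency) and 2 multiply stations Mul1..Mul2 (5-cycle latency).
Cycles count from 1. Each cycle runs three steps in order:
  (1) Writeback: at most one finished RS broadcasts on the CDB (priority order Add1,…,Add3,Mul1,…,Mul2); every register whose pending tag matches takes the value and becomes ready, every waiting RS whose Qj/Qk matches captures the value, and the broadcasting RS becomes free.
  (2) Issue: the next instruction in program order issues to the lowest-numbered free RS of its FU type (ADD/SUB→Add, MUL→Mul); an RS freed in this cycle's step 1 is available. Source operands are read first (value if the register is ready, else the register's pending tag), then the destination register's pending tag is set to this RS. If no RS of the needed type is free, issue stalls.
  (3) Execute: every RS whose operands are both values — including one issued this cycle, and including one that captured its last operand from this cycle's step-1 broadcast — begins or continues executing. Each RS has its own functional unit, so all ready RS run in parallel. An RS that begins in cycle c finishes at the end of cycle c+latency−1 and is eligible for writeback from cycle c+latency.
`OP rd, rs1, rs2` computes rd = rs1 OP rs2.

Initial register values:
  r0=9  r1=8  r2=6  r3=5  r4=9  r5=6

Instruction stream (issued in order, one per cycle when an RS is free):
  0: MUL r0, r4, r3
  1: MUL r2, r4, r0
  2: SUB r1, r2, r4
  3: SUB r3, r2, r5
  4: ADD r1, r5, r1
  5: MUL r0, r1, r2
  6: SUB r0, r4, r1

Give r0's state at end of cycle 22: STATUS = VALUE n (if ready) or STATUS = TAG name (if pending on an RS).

  c1: issue MUL r0<-Mul1  regs: r0:Mul1,r1:8,r2:6,r3:5,r4:9,r5:6
  c2: issue MUL r2<-Mul2  regs: r0:Mul1,r1:8,r2:Mul2,r3:5,r4:9,r5:6
  c3: issue SUB r1<-Add1  regs: r0:Mul1,r1:Add1,r2:Mul2,r3:5,r4:9,r5:6
  c4: issue SUB r3<-Add2  regs: r0:Mul1,r1:Add1,r2:Mul2,r3:Add2,r4:9,r5:6
  c5: issue ADD r1<-Add3  regs: r0:Mul1,r1:Add3,r2:Mul2,r3:Add2,r4:9,r5:6
  c6: CDB Mul1=45; issue MUL r0<-Mul1  regs: r0:Mul1,r1:Add3,r2:Mul2,r3:Add2,r4:9,r5:6
  c7: stall  regs: r0:Mul1,r1:Add3,r2:Mul2,r3:Add2,r4:9,r5:6
  c8: stall  regs: r0:Mul1,r1:Add3,r2:Mul2,r3:Add2,r4:9,r5:6
  c9: stall  regs: r0:Mul1,r1:Add3,r2:Mul2,r3:Add2,r4:9,r5:6
  c10: stall  regs: r0:Mul1,r1:Add3,r2:Mul2,r3:Add2,r4:9,r5:6
  c11: CDB Mul2=405; stall  regs: r0:Mul1,r1:Add3,r2:405,r3:Add2,r4:9,r5:6
  c12: stall  regs: r0:Mul1,r1:Add3,r2:405,r3:Add2,r4:9,r5:6
  c13: stall  regs: r0:Mul1,r1:Add3,r2:405,r3:Add2,r4:9,r5:6
  c14: CDB Add1=396; issue SUB r0<-Add1  regs: r0:Add1,r1:Add3,r2:405,r3:Add2,r4:9,r5:6
  c15: CDB Add2=399  regs: r0:Add1,r1:Add3,r2:405,r3:399,r4:9,r5:6
  c16: -  regs: r0:Add1,r1:Add3,r2:405,r3:399,r4:9,r5:6
  c17: CDB Add3=402  regs: r0:Add1,r1:402,r2:405,r3:399,r4:9,r5:6
  c18: -  regs: r0:Add1,r1:402,r2:405,r3:399,r4:9,r5:6
  c19: -  regs: r0:Add1,r1:402,r2:405,r3:399,r4:9,r5:6
  c20: CDB Add1=-393  regs: r0:-393,r1:402,r2:405,r3:399,r4:9,r5:6
  c21: -  regs: r0:-393,r1:402,r2:405,r3:399,r4:9,r5:6
  c22: CDB Mul1=162810  regs: r0:-393,r1:402,r2:405,r3:399,r4:9,r5:6

STATUS = VALUE -393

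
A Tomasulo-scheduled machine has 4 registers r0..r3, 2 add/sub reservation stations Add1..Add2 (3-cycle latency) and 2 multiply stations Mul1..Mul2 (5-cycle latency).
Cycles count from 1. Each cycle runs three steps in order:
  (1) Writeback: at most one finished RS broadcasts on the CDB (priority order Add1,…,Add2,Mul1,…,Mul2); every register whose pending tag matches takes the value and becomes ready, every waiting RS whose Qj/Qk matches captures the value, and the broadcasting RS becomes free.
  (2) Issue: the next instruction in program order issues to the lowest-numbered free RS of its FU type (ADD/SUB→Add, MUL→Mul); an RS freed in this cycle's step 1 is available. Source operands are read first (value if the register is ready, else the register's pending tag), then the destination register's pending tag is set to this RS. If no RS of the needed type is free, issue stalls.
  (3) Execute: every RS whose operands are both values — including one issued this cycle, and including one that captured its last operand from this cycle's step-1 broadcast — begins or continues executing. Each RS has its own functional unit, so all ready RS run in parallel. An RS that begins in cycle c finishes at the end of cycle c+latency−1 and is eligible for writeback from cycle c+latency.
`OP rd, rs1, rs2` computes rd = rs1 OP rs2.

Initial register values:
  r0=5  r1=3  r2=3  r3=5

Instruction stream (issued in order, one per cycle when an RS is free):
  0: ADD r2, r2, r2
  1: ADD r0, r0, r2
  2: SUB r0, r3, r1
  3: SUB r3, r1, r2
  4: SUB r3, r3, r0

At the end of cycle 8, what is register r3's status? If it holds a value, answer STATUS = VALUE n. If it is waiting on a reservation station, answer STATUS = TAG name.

STATUS = TAG Add2

c1: issue ADD r2<-Add1 | r0:5,r1:3,r2:Add1,r3:5
c2: issue ADD r0<-Add2 | r0:Add2,r1:3,r2:Add1,r3:5
c3: stall | r0:Add2,r1:3,r2:Add1,r3:5
c4: CDB Add1=6; issue SUB r0<-Add1 | r0:Add1,r1:3,r2:6,r3:5
c5: stall | r0:Add1,r1:3,r2:6,r3:5
c6: stall | r0:Add1,r1:3,r2:6,r3:5
c7: CDB Add1=2; issue SUB r3<-Add1 | r0:2,r1:3,r2:6,r3:Add1
c8: CDB Add2=11; issue SUB r3<-Add2 | r0:2,r1:3,r2:6,r3:Add2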